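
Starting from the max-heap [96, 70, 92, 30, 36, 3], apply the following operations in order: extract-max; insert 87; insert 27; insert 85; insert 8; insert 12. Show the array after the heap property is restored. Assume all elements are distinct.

[92, 85, 87, 70, 36, 3, 27, 30, 8, 12]

extract-max → returns 96:
  remove root 96; move last element 3 to root → [3, 70, 92, 30, 36]
  3 vs larger child 92 at index 2, swap → [92, 70, 3, 30, 36]
insert 87:
  append 87 at index 5 → [92, 70, 3, 30, 36, 87]
  87 > parent 3 at index 2, swap → [92, 70, 87, 30, 36, 3]
insert 27:
  append 27 at index 6 → [92, 70, 87, 30, 36, 3, 27] (no swap needed)
insert 85:
  append 85 at index 7 → [92, 70, 87, 30, 36, 3, 27, 85]
  85 > parent 30 at index 3, swap → [92, 70, 87, 85, 36, 3, 27, 30]
  85 > parent 70 at index 1, swap → [92, 85, 87, 70, 36, 3, 27, 30]
insert 8:
  append 8 at index 8 → [92, 85, 87, 70, 36, 3, 27, 30, 8] (no swap needed)
insert 12:
  append 12 at index 9 → [92, 85, 87, 70, 36, 3, 27, 30, 8, 12] (no swap needed)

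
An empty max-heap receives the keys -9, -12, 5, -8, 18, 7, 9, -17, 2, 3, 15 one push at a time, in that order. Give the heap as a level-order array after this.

Insert -9:
  append -9 at index 0 → [-9] (no swap needed)
Insert -12:
  append -12 at index 1 → [-9, -12] (no swap needed)
Insert 5:
  append 5 at index 2 → [-9, -12, 5]
  5 > parent -9 at index 0, swap → [5, -12, -9]
Insert -8:
  append -8 at index 3 → [5, -12, -9, -8]
  -8 > parent -12 at index 1, swap → [5, -8, -9, -12]
Insert 18:
  append 18 at index 4 → [5, -8, -9, -12, 18]
  18 > parent -8 at index 1, swap → [5, 18, -9, -12, -8]
  18 > parent 5 at index 0, swap → [18, 5, -9, -12, -8]
Insert 7:
  append 7 at index 5 → [18, 5, -9, -12, -8, 7]
  7 > parent -9 at index 2, swap → [18, 5, 7, -12, -8, -9]
Insert 9:
  append 9 at index 6 → [18, 5, 7, -12, -8, -9, 9]
  9 > parent 7 at index 2, swap → [18, 5, 9, -12, -8, -9, 7]
Insert -17:
  append -17 at index 7 → [18, 5, 9, -12, -8, -9, 7, -17] (no swap needed)
Insert 2:
  append 2 at index 8 → [18, 5, 9, -12, -8, -9, 7, -17, 2]
  2 > parent -12 at index 3, swap → [18, 5, 9, 2, -8, -9, 7, -17, -12]
Insert 3:
  append 3 at index 9 → [18, 5, 9, 2, -8, -9, 7, -17, -12, 3]
  3 > parent -8 at index 4, swap → [18, 5, 9, 2, 3, -9, 7, -17, -12, -8]
Insert 15:
  append 15 at index 10 → [18, 5, 9, 2, 3, -9, 7, -17, -12, -8, 15]
  15 > parent 3 at index 4, swap → [18, 5, 9, 2, 15, -9, 7, -17, -12, -8, 3]
  15 > parent 5 at index 1, swap → [18, 15, 9, 2, 5, -9, 7, -17, -12, -8, 3]

[18, 15, 9, 2, 5, -9, 7, -17, -12, -8, 3]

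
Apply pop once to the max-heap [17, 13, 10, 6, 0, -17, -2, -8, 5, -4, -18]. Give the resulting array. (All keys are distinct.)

remove root 17; move last element -18 to root → [-18, 13, 10, 6, 0, -17, -2, -8, 5, -4]
-18 vs larger child 13 at index 1, swap → [13, -18, 10, 6, 0, -17, -2, -8, 5, -4]
-18 vs larger child 6 at index 3, swap → [13, 6, 10, -18, 0, -17, -2, -8, 5, -4]
-18 vs larger child 5 at index 8, swap → [13, 6, 10, 5, 0, -17, -2, -8, -18, -4]

[13, 6, 10, 5, 0, -17, -2, -8, -18, -4]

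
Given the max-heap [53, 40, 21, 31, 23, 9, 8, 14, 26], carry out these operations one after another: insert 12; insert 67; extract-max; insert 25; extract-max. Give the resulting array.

insert 12:
  append 12 at index 9 → [53, 40, 21, 31, 23, 9, 8, 14, 26, 12] (no swap needed)
insert 67:
  append 67 at index 10 → [53, 40, 21, 31, 23, 9, 8, 14, 26, 12, 67]
  67 > parent 23 at index 4, swap → [53, 40, 21, 31, 67, 9, 8, 14, 26, 12, 23]
  67 > parent 40 at index 1, swap → [53, 67, 21, 31, 40, 9, 8, 14, 26, 12, 23]
  67 > parent 53 at index 0, swap → [67, 53, 21, 31, 40, 9, 8, 14, 26, 12, 23]
extract-max → returns 67:
  remove root 67; move last element 23 to root → [23, 53, 21, 31, 40, 9, 8, 14, 26, 12]
  23 vs larger child 53 at index 1, swap → [53, 23, 21, 31, 40, 9, 8, 14, 26, 12]
  23 vs larger child 40 at index 4, swap → [53, 40, 21, 31, 23, 9, 8, 14, 26, 12]
insert 25:
  append 25 at index 10 → [53, 40, 21, 31, 23, 9, 8, 14, 26, 12, 25]
  25 > parent 23 at index 4, swap → [53, 40, 21, 31, 25, 9, 8, 14, 26, 12, 23]
extract-max → returns 53:
  remove root 53; move last element 23 to root → [23, 40, 21, 31, 25, 9, 8, 14, 26, 12]
  23 vs larger child 40 at index 1, swap → [40, 23, 21, 31, 25, 9, 8, 14, 26, 12]
  23 vs larger child 31 at index 3, swap → [40, 31, 21, 23, 25, 9, 8, 14, 26, 12]
  23 vs larger child 26 at index 8, swap → [40, 31, 21, 26, 25, 9, 8, 14, 23, 12]

[40, 31, 21, 26, 25, 9, 8, 14, 23, 12]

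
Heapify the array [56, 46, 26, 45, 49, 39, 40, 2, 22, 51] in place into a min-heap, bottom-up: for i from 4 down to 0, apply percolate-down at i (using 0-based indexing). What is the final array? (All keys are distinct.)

[2, 22, 26, 45, 49, 39, 40, 56, 46, 51]

sift down from index 4: already satisfies heap property
sift down from index 3:
  45 vs smaller child 2 at index 7, swap → [56, 46, 26, 2, 49, 39, 40, 45, 22, 51]
sift down from index 2: already satisfies heap property
sift down from index 1:
  46 vs smaller child 2 at index 3, swap → [56, 2, 26, 46, 49, 39, 40, 45, 22, 51]
  46 vs smaller child 22 at index 8, swap → [56, 2, 26, 22, 49, 39, 40, 45, 46, 51]
sift down from index 0:
  56 vs smaller child 2 at index 1, swap → [2, 56, 26, 22, 49, 39, 40, 45, 46, 51]
  56 vs smaller child 22 at index 3, swap → [2, 22, 26, 56, 49, 39, 40, 45, 46, 51]
  56 vs smaller child 45 at index 7, swap → [2, 22, 26, 45, 49, 39, 40, 56, 46, 51]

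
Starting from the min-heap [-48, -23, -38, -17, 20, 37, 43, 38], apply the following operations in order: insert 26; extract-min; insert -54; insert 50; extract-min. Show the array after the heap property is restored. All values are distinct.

[-38, -23, 26, -17, 20, 37, 43, 38, 50]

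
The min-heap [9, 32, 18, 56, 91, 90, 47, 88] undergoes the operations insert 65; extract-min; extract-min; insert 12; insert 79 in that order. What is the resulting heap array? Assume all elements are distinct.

[12, 32, 47, 56, 91, 90, 65, 88, 79]

insert 65:
  append 65 at index 8 → [9, 32, 18, 56, 91, 90, 47, 88, 65] (no swap needed)
extract-min → returns 9:
  remove root 9; move last element 65 to root → [65, 32, 18, 56, 91, 90, 47, 88]
  65 vs smaller child 18 at index 2, swap → [18, 32, 65, 56, 91, 90, 47, 88]
  65 vs smaller child 47 at index 6, swap → [18, 32, 47, 56, 91, 90, 65, 88]
extract-min → returns 18:
  remove root 18; move last element 88 to root → [88, 32, 47, 56, 91, 90, 65]
  88 vs smaller child 32 at index 1, swap → [32, 88, 47, 56, 91, 90, 65]
  88 vs smaller child 56 at index 3, swap → [32, 56, 47, 88, 91, 90, 65]
insert 12:
  append 12 at index 7 → [32, 56, 47, 88, 91, 90, 65, 12]
  12 < parent 88 at index 3, swap → [32, 56, 47, 12, 91, 90, 65, 88]
  12 < parent 56 at index 1, swap → [32, 12, 47, 56, 91, 90, 65, 88]
  12 < parent 32 at index 0, swap → [12, 32, 47, 56, 91, 90, 65, 88]
insert 79:
  append 79 at index 8 → [12, 32, 47, 56, 91, 90, 65, 88, 79] (no swap needed)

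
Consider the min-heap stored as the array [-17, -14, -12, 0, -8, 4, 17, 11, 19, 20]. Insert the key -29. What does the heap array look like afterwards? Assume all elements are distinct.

append -29 at index 10 → [-17, -14, -12, 0, -8, 4, 17, 11, 19, 20, -29]
-29 < parent -8 at index 4, swap → [-17, -14, -12, 0, -29, 4, 17, 11, 19, 20, -8]
-29 < parent -14 at index 1, swap → [-17, -29, -12, 0, -14, 4, 17, 11, 19, 20, -8]
-29 < parent -17 at index 0, swap → [-29, -17, -12, 0, -14, 4, 17, 11, 19, 20, -8]

[-29, -17, -12, 0, -14, 4, 17, 11, 19, 20, -8]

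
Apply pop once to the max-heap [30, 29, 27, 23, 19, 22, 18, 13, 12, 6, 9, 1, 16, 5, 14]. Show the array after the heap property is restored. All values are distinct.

remove root 30; move last element 14 to root → [14, 29, 27, 23, 19, 22, 18, 13, 12, 6, 9, 1, 16, 5]
14 vs larger child 29 at index 1, swap → [29, 14, 27, 23, 19, 22, 18, 13, 12, 6, 9, 1, 16, 5]
14 vs larger child 23 at index 3, swap → [29, 23, 27, 14, 19, 22, 18, 13, 12, 6, 9, 1, 16, 5]

[29, 23, 27, 14, 19, 22, 18, 13, 12, 6, 9, 1, 16, 5]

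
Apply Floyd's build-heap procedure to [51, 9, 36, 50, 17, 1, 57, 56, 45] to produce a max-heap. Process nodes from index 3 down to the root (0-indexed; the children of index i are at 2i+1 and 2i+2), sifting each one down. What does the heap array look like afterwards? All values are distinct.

[57, 56, 51, 50, 17, 1, 36, 9, 45]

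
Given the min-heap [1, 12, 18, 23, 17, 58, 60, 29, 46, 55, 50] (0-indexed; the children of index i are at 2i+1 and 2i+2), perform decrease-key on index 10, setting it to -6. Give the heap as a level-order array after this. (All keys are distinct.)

set index 10 from 50 to -6 → [1, 12, 18, 23, 17, 58, 60, 29, 46, 55, -6]
-6 < parent 17 at index 4, swap → [1, 12, 18, 23, -6, 58, 60, 29, 46, 55, 17]
-6 < parent 12 at index 1, swap → [1, -6, 18, 23, 12, 58, 60, 29, 46, 55, 17]
-6 < parent 1 at index 0, swap → [-6, 1, 18, 23, 12, 58, 60, 29, 46, 55, 17]

[-6, 1, 18, 23, 12, 58, 60, 29, 46, 55, 17]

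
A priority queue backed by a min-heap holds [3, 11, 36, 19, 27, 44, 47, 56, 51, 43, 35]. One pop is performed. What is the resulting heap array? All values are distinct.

[11, 19, 36, 35, 27, 44, 47, 56, 51, 43]

remove root 3; move last element 35 to root → [35, 11, 36, 19, 27, 44, 47, 56, 51, 43]
35 vs smaller child 11 at index 1, swap → [11, 35, 36, 19, 27, 44, 47, 56, 51, 43]
35 vs smaller child 19 at index 3, swap → [11, 19, 36, 35, 27, 44, 47, 56, 51, 43]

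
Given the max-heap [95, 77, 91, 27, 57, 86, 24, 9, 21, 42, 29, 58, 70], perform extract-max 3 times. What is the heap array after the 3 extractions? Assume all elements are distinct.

[77, 57, 70, 27, 42, 58, 24, 9, 21, 29]

extract-max #1 returns 95:
  remove root 95; move last element 70 to root → [70, 77, 91, 27, 57, 86, 24, 9, 21, 42, 29, 58]
  70 vs larger child 91 at index 2, swap → [91, 77, 70, 27, 57, 86, 24, 9, 21, 42, 29, 58]
  70 vs larger child 86 at index 5, swap → [91, 77, 86, 27, 57, 70, 24, 9, 21, 42, 29, 58]
extract-max #2 returns 91:
  remove root 91; move last element 58 to root → [58, 77, 86, 27, 57, 70, 24, 9, 21, 42, 29]
  58 vs larger child 86 at index 2, swap → [86, 77, 58, 27, 57, 70, 24, 9, 21, 42, 29]
  58 vs larger child 70 at index 5, swap → [86, 77, 70, 27, 57, 58, 24, 9, 21, 42, 29]
extract-max #3 returns 86:
  remove root 86; move last element 29 to root → [29, 77, 70, 27, 57, 58, 24, 9, 21, 42]
  29 vs larger child 77 at index 1, swap → [77, 29, 70, 27, 57, 58, 24, 9, 21, 42]
  29 vs larger child 57 at index 4, swap → [77, 57, 70, 27, 29, 58, 24, 9, 21, 42]
  29 vs only child 42 at index 9, swap → [77, 57, 70, 27, 42, 58, 24, 9, 21, 29]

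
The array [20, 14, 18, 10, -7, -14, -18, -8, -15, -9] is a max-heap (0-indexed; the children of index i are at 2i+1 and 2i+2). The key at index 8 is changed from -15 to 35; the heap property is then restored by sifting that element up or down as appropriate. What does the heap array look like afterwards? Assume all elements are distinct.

[35, 20, 18, 14, -7, -14, -18, -8, 10, -9]

set index 8 from -15 to 35 → [20, 14, 18, 10, -7, -14, -18, -8, 35, -9]
35 > parent 10 at index 3, swap → [20, 14, 18, 35, -7, -14, -18, -8, 10, -9]
35 > parent 14 at index 1, swap → [20, 35, 18, 14, -7, -14, -18, -8, 10, -9]
35 > parent 20 at index 0, swap → [35, 20, 18, 14, -7, -14, -18, -8, 10, -9]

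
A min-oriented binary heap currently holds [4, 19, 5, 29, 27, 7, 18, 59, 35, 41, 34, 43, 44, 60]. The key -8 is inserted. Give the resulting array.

[-8, 19, 4, 29, 27, 7, 5, 59, 35, 41, 34, 43, 44, 60, 18]

append -8 at index 14 → [4, 19, 5, 29, 27, 7, 18, 59, 35, 41, 34, 43, 44, 60, -8]
-8 < parent 18 at index 6, swap → [4, 19, 5, 29, 27, 7, -8, 59, 35, 41, 34, 43, 44, 60, 18]
-8 < parent 5 at index 2, swap → [4, 19, -8, 29, 27, 7, 5, 59, 35, 41, 34, 43, 44, 60, 18]
-8 < parent 4 at index 0, swap → [-8, 19, 4, 29, 27, 7, 5, 59, 35, 41, 34, 43, 44, 60, 18]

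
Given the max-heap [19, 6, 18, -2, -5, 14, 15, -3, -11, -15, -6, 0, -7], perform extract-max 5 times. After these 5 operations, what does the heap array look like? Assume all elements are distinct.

extract-max #1 returns 19:
  remove root 19; move last element -7 to root → [-7, 6, 18, -2, -5, 14, 15, -3, -11, -15, -6, 0]
  -7 vs larger child 18 at index 2, swap → [18, 6, -7, -2, -5, 14, 15, -3, -11, -15, -6, 0]
  -7 vs larger child 15 at index 6, swap → [18, 6, 15, -2, -5, 14, -7, -3, -11, -15, -6, 0]
extract-max #2 returns 18:
  remove root 18; move last element 0 to root → [0, 6, 15, -2, -5, 14, -7, -3, -11, -15, -6]
  0 vs larger child 15 at index 2, swap → [15, 6, 0, -2, -5, 14, -7, -3, -11, -15, -6]
  0 vs larger child 14 at index 5, swap → [15, 6, 14, -2, -5, 0, -7, -3, -11, -15, -6]
extract-max #3 returns 15:
  remove root 15; move last element -6 to root → [-6, 6, 14, -2, -5, 0, -7, -3, -11, -15]
  -6 vs larger child 14 at index 2, swap → [14, 6, -6, -2, -5, 0, -7, -3, -11, -15]
  -6 vs larger child 0 at index 5, swap → [14, 6, 0, -2, -5, -6, -7, -3, -11, -15]
extract-max #4 returns 14:
  remove root 14; move last element -15 to root → [-15, 6, 0, -2, -5, -6, -7, -3, -11]
  -15 vs larger child 6 at index 1, swap → [6, -15, 0, -2, -5, -6, -7, -3, -11]
  -15 vs larger child -2 at index 3, swap → [6, -2, 0, -15, -5, -6, -7, -3, -11]
  -15 vs larger child -3 at index 7, swap → [6, -2, 0, -3, -5, -6, -7, -15, -11]
extract-max #5 returns 6:
  remove root 6; move last element -11 to root → [-11, -2, 0, -3, -5, -6, -7, -15]
  -11 vs larger child 0 at index 2, swap → [0, -2, -11, -3, -5, -6, -7, -15]
  -11 vs larger child -6 at index 5, swap → [0, -2, -6, -3, -5, -11, -7, -15]

[0, -2, -6, -3, -5, -11, -7, -15]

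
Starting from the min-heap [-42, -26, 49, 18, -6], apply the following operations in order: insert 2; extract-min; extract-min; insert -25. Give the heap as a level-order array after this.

insert 2:
  append 2 at index 5 → [-42, -26, 49, 18, -6, 2]
  2 < parent 49 at index 2, swap → [-42, -26, 2, 18, -6, 49]
extract-min → returns -42:
  remove root -42; move last element 49 to root → [49, -26, 2, 18, -6]
  49 vs smaller child -26 at index 1, swap → [-26, 49, 2, 18, -6]
  49 vs smaller child -6 at index 4, swap → [-26, -6, 2, 18, 49]
extract-min → returns -26:
  remove root -26; move last element 49 to root → [49, -6, 2, 18]
  49 vs smaller child -6 at index 1, swap → [-6, 49, 2, 18]
  49 vs only child 18 at index 3, swap → [-6, 18, 2, 49]
insert -25:
  append -25 at index 4 → [-6, 18, 2, 49, -25]
  -25 < parent 18 at index 1, swap → [-6, -25, 2, 49, 18]
  -25 < parent -6 at index 0, swap → [-25, -6, 2, 49, 18]

[-25, -6, 2, 49, 18]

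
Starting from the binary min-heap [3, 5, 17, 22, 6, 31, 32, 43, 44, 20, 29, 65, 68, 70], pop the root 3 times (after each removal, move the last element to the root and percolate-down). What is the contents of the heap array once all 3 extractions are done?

[17, 20, 31, 22, 29, 65, 32, 43, 44, 70, 68]

extract-min #1 returns 3:
  remove root 3; move last element 70 to root → [70, 5, 17, 22, 6, 31, 32, 43, 44, 20, 29, 65, 68]
  70 vs smaller child 5 at index 1, swap → [5, 70, 17, 22, 6, 31, 32, 43, 44, 20, 29, 65, 68]
  70 vs smaller child 6 at index 4, swap → [5, 6, 17, 22, 70, 31, 32, 43, 44, 20, 29, 65, 68]
  70 vs smaller child 20 at index 9, swap → [5, 6, 17, 22, 20, 31, 32, 43, 44, 70, 29, 65, 68]
extract-min #2 returns 5:
  remove root 5; move last element 68 to root → [68, 6, 17, 22, 20, 31, 32, 43, 44, 70, 29, 65]
  68 vs smaller child 6 at index 1, swap → [6, 68, 17, 22, 20, 31, 32, 43, 44, 70, 29, 65]
  68 vs smaller child 20 at index 4, swap → [6, 20, 17, 22, 68, 31, 32, 43, 44, 70, 29, 65]
  68 vs smaller child 29 at index 10, swap → [6, 20, 17, 22, 29, 31, 32, 43, 44, 70, 68, 65]
extract-min #3 returns 6:
  remove root 6; move last element 65 to root → [65, 20, 17, 22, 29, 31, 32, 43, 44, 70, 68]
  65 vs smaller child 17 at index 2, swap → [17, 20, 65, 22, 29, 31, 32, 43, 44, 70, 68]
  65 vs smaller child 31 at index 5, swap → [17, 20, 31, 22, 29, 65, 32, 43, 44, 70, 68]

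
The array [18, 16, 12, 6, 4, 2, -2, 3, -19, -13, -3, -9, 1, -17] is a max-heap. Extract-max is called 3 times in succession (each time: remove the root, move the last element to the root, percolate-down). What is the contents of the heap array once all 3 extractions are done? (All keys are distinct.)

[6, 4, 2, 3, -3, 1, -2, -17, -19, -13, -9]

extract-max #1 returns 18:
  remove root 18; move last element -17 to root → [-17, 16, 12, 6, 4, 2, -2, 3, -19, -13, -3, -9, 1]
  -17 vs larger child 16 at index 1, swap → [16, -17, 12, 6, 4, 2, -2, 3, -19, -13, -3, -9, 1]
  -17 vs larger child 6 at index 3, swap → [16, 6, 12, -17, 4, 2, -2, 3, -19, -13, -3, -9, 1]
  -17 vs larger child 3 at index 7, swap → [16, 6, 12, 3, 4, 2, -2, -17, -19, -13, -3, -9, 1]
extract-max #2 returns 16:
  remove root 16; move last element 1 to root → [1, 6, 12, 3, 4, 2, -2, -17, -19, -13, -3, -9]
  1 vs larger child 12 at index 2, swap → [12, 6, 1, 3, 4, 2, -2, -17, -19, -13, -3, -9]
  1 vs larger child 2 at index 5, swap → [12, 6, 2, 3, 4, 1, -2, -17, -19, -13, -3, -9]
extract-max #3 returns 12:
  remove root 12; move last element -9 to root → [-9, 6, 2, 3, 4, 1, -2, -17, -19, -13, -3]
  -9 vs larger child 6 at index 1, swap → [6, -9, 2, 3, 4, 1, -2, -17, -19, -13, -3]
  -9 vs larger child 4 at index 4, swap → [6, 4, 2, 3, -9, 1, -2, -17, -19, -13, -3]
  -9 vs larger child -3 at index 10, swap → [6, 4, 2, 3, -3, 1, -2, -17, -19, -13, -9]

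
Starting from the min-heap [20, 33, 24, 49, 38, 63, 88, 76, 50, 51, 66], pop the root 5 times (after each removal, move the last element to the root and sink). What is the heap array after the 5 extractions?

extract-min #1 returns 20:
  remove root 20; move last element 66 to root → [66, 33, 24, 49, 38, 63, 88, 76, 50, 51]
  66 vs smaller child 24 at index 2, swap → [24, 33, 66, 49, 38, 63, 88, 76, 50, 51]
  66 vs smaller child 63 at index 5, swap → [24, 33, 63, 49, 38, 66, 88, 76, 50, 51]
extract-min #2 returns 24:
  remove root 24; move last element 51 to root → [51, 33, 63, 49, 38, 66, 88, 76, 50]
  51 vs smaller child 33 at index 1, swap → [33, 51, 63, 49, 38, 66, 88, 76, 50]
  51 vs smaller child 38 at index 4, swap → [33, 38, 63, 49, 51, 66, 88, 76, 50]
extract-min #3 returns 33:
  remove root 33; move last element 50 to root → [50, 38, 63, 49, 51, 66, 88, 76]
  50 vs smaller child 38 at index 1, swap → [38, 50, 63, 49, 51, 66, 88, 76]
  50 vs smaller child 49 at index 3, swap → [38, 49, 63, 50, 51, 66, 88, 76]
extract-min #4 returns 38:
  remove root 38; move last element 76 to root → [76, 49, 63, 50, 51, 66, 88]
  76 vs smaller child 49 at index 1, swap → [49, 76, 63, 50, 51, 66, 88]
  76 vs smaller child 50 at index 3, swap → [49, 50, 63, 76, 51, 66, 88]
extract-min #5 returns 49:
  remove root 49; move last element 88 to root → [88, 50, 63, 76, 51, 66]
  88 vs smaller child 50 at index 1, swap → [50, 88, 63, 76, 51, 66]
  88 vs smaller child 51 at index 4, swap → [50, 51, 63, 76, 88, 66]

[50, 51, 63, 76, 88, 66]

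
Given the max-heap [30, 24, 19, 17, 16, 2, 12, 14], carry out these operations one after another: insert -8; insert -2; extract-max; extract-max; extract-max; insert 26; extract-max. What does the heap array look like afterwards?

[17, 16, 12, 14, -2, 2, -8]

insert -8:
  append -8 at index 8 → [30, 24, 19, 17, 16, 2, 12, 14, -8] (no swap needed)
insert -2:
  append -2 at index 9 → [30, 24, 19, 17, 16, 2, 12, 14, -8, -2] (no swap needed)
extract-max → returns 30:
  remove root 30; move last element -2 to root → [-2, 24, 19, 17, 16, 2, 12, 14, -8]
  -2 vs larger child 24 at index 1, swap → [24, -2, 19, 17, 16, 2, 12, 14, -8]
  -2 vs larger child 17 at index 3, swap → [24, 17, 19, -2, 16, 2, 12, 14, -8]
  -2 vs larger child 14 at index 7, swap → [24, 17, 19, 14, 16, 2, 12, -2, -8]
extract-max → returns 24:
  remove root 24; move last element -8 to root → [-8, 17, 19, 14, 16, 2, 12, -2]
  -8 vs larger child 19 at index 2, swap → [19, 17, -8, 14, 16, 2, 12, -2]
  -8 vs larger child 12 at index 6, swap → [19, 17, 12, 14, 16, 2, -8, -2]
extract-max → returns 19:
  remove root 19; move last element -2 to root → [-2, 17, 12, 14, 16, 2, -8]
  -2 vs larger child 17 at index 1, swap → [17, -2, 12, 14, 16, 2, -8]
  -2 vs larger child 16 at index 4, swap → [17, 16, 12, 14, -2, 2, -8]
insert 26:
  append 26 at index 7 → [17, 16, 12, 14, -2, 2, -8, 26]
  26 > parent 14 at index 3, swap → [17, 16, 12, 26, -2, 2, -8, 14]
  26 > parent 16 at index 1, swap → [17, 26, 12, 16, -2, 2, -8, 14]
  26 > parent 17 at index 0, swap → [26, 17, 12, 16, -2, 2, -8, 14]
extract-max → returns 26:
  remove root 26; move last element 14 to root → [14, 17, 12, 16, -2, 2, -8]
  14 vs larger child 17 at index 1, swap → [17, 14, 12, 16, -2, 2, -8]
  14 vs larger child 16 at index 3, swap → [17, 16, 12, 14, -2, 2, -8]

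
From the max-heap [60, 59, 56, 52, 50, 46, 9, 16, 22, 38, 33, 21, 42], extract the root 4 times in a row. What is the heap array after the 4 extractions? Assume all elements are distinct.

[50, 42, 46, 33, 38, 21, 9, 16, 22]

extract-max #1 returns 60:
  remove root 60; move last element 42 to root → [42, 59, 56, 52, 50, 46, 9, 16, 22, 38, 33, 21]
  42 vs larger child 59 at index 1, swap → [59, 42, 56, 52, 50, 46, 9, 16, 22, 38, 33, 21]
  42 vs larger child 52 at index 3, swap → [59, 52, 56, 42, 50, 46, 9, 16, 22, 38, 33, 21]
extract-max #2 returns 59:
  remove root 59; move last element 21 to root → [21, 52, 56, 42, 50, 46, 9, 16, 22, 38, 33]
  21 vs larger child 56 at index 2, swap → [56, 52, 21, 42, 50, 46, 9, 16, 22, 38, 33]
  21 vs larger child 46 at index 5, swap → [56, 52, 46, 42, 50, 21, 9, 16, 22, 38, 33]
extract-max #3 returns 56:
  remove root 56; move last element 33 to root → [33, 52, 46, 42, 50, 21, 9, 16, 22, 38]
  33 vs larger child 52 at index 1, swap → [52, 33, 46, 42, 50, 21, 9, 16, 22, 38]
  33 vs larger child 50 at index 4, swap → [52, 50, 46, 42, 33, 21, 9, 16, 22, 38]
  33 vs only child 38 at index 9, swap → [52, 50, 46, 42, 38, 21, 9, 16, 22, 33]
extract-max #4 returns 52:
  remove root 52; move last element 33 to root → [33, 50, 46, 42, 38, 21, 9, 16, 22]
  33 vs larger child 50 at index 1, swap → [50, 33, 46, 42, 38, 21, 9, 16, 22]
  33 vs larger child 42 at index 3, swap → [50, 42, 46, 33, 38, 21, 9, 16, 22]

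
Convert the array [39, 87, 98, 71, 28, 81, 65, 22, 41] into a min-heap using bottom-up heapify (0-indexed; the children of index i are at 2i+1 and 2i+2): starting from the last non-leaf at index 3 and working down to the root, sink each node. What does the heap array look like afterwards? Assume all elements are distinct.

sift down from index 3:
  71 vs smaller child 22 at index 7, swap → [39, 87, 98, 22, 28, 81, 65, 71, 41]
sift down from index 2:
  98 vs smaller child 65 at index 6, swap → [39, 87, 65, 22, 28, 81, 98, 71, 41]
sift down from index 1:
  87 vs smaller child 22 at index 3, swap → [39, 22, 65, 87, 28, 81, 98, 71, 41]
  87 vs smaller child 41 at index 8, swap → [39, 22, 65, 41, 28, 81, 98, 71, 87]
sift down from index 0:
  39 vs smaller child 22 at index 1, swap → [22, 39, 65, 41, 28, 81, 98, 71, 87]
  39 vs smaller child 28 at index 4, swap → [22, 28, 65, 41, 39, 81, 98, 71, 87]

[22, 28, 65, 41, 39, 81, 98, 71, 87]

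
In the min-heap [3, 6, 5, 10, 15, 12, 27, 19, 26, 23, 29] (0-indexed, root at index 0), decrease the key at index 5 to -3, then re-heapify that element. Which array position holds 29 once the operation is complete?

set index 5 from 12 to -3 → [3, 6, 5, 10, 15, -3, 27, 19, 26, 23, 29]
-3 < parent 5 at index 2, swap → [3, 6, -3, 10, 15, 5, 27, 19, 26, 23, 29]
-3 < parent 3 at index 0, swap → [-3, 6, 3, 10, 15, 5, 27, 19, 26, 23, 29]
resulting array: [-3, 6, 3, 10, 15, 5, 27, 19, 26, 23, 29]

10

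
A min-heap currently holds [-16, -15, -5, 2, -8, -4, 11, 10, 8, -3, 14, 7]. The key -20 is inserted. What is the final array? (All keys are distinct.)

[-20, -15, -16, 2, -8, -5, 11, 10, 8, -3, 14, 7, -4]

append -20 at index 12 → [-16, -15, -5, 2, -8, -4, 11, 10, 8, -3, 14, 7, -20]
-20 < parent -4 at index 5, swap → [-16, -15, -5, 2, -8, -20, 11, 10, 8, -3, 14, 7, -4]
-20 < parent -5 at index 2, swap → [-16, -15, -20, 2, -8, -5, 11, 10, 8, -3, 14, 7, -4]
-20 < parent -16 at index 0, swap → [-20, -15, -16, 2, -8, -5, 11, 10, 8, -3, 14, 7, -4]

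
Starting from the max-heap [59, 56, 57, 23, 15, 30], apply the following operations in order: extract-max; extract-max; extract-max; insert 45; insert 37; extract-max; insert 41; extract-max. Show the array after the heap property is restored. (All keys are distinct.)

extract-max → returns 59:
  remove root 59; move last element 30 to root → [30, 56, 57, 23, 15]
  30 vs larger child 57 at index 2, swap → [57, 56, 30, 23, 15]
extract-max → returns 57:
  remove root 57; move last element 15 to root → [15, 56, 30, 23]
  15 vs larger child 56 at index 1, swap → [56, 15, 30, 23]
  15 vs only child 23 at index 3, swap → [56, 23, 30, 15]
extract-max → returns 56:
  remove root 56; move last element 15 to root → [15, 23, 30]
  15 vs larger child 30 at index 2, swap → [30, 23, 15]
insert 45:
  append 45 at index 3 → [30, 23, 15, 45]
  45 > parent 23 at index 1, swap → [30, 45, 15, 23]
  45 > parent 30 at index 0, swap → [45, 30, 15, 23]
insert 37:
  append 37 at index 4 → [45, 30, 15, 23, 37]
  37 > parent 30 at index 1, swap → [45, 37, 15, 23, 30]
extract-max → returns 45:
  remove root 45; move last element 30 to root → [30, 37, 15, 23]
  30 vs larger child 37 at index 1, swap → [37, 30, 15, 23]
insert 41:
  append 41 at index 4 → [37, 30, 15, 23, 41]
  41 > parent 30 at index 1, swap → [37, 41, 15, 23, 30]
  41 > parent 37 at index 0, swap → [41, 37, 15, 23, 30]
extract-max → returns 41:
  remove root 41; move last element 30 to root → [30, 37, 15, 23]
  30 vs larger child 37 at index 1, swap → [37, 30, 15, 23]

[37, 30, 15, 23]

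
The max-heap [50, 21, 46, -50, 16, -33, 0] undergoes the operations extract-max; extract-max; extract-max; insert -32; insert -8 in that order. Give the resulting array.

[16, -32, 0, -50, -33, -8]

extract-max → returns 50:
  remove root 50; move last element 0 to root → [0, 21, 46, -50, 16, -33]
  0 vs larger child 46 at index 2, swap → [46, 21, 0, -50, 16, -33]
extract-max → returns 46:
  remove root 46; move last element -33 to root → [-33, 21, 0, -50, 16]
  -33 vs larger child 21 at index 1, swap → [21, -33, 0, -50, 16]
  -33 vs larger child 16 at index 4, swap → [21, 16, 0, -50, -33]
extract-max → returns 21:
  remove root 21; move last element -33 to root → [-33, 16, 0, -50]
  -33 vs larger child 16 at index 1, swap → [16, -33, 0, -50]
insert -32:
  append -32 at index 4 → [16, -33, 0, -50, -32]
  -32 > parent -33 at index 1, swap → [16, -32, 0, -50, -33]
insert -8:
  append -8 at index 5 → [16, -32, 0, -50, -33, -8] (no swap needed)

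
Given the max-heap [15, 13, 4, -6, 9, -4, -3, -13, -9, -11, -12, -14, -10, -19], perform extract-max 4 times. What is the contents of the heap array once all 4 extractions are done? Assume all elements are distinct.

extract-max #1 returns 15:
  remove root 15; move last element -19 to root → [-19, 13, 4, -6, 9, -4, -3, -13, -9, -11, -12, -14, -10]
  -19 vs larger child 13 at index 1, swap → [13, -19, 4, -6, 9, -4, -3, -13, -9, -11, -12, -14, -10]
  -19 vs larger child 9 at index 4, swap → [13, 9, 4, -6, -19, -4, -3, -13, -9, -11, -12, -14, -10]
  -19 vs larger child -11 at index 9, swap → [13, 9, 4, -6, -11, -4, -3, -13, -9, -19, -12, -14, -10]
extract-max #2 returns 13:
  remove root 13; move last element -10 to root → [-10, 9, 4, -6, -11, -4, -3, -13, -9, -19, -12, -14]
  -10 vs larger child 9 at index 1, swap → [9, -10, 4, -6, -11, -4, -3, -13, -9, -19, -12, -14]
  -10 vs larger child -6 at index 3, swap → [9, -6, 4, -10, -11, -4, -3, -13, -9, -19, -12, -14]
  -10 vs larger child -9 at index 8, swap → [9, -6, 4, -9, -11, -4, -3, -13, -10, -19, -12, -14]
extract-max #3 returns 9:
  remove root 9; move last element -14 to root → [-14, -6, 4, -9, -11, -4, -3, -13, -10, -19, -12]
  -14 vs larger child 4 at index 2, swap → [4, -6, -14, -9, -11, -4, -3, -13, -10, -19, -12]
  -14 vs larger child -3 at index 6, swap → [4, -6, -3, -9, -11, -4, -14, -13, -10, -19, -12]
extract-max #4 returns 4:
  remove root 4; move last element -12 to root → [-12, -6, -3, -9, -11, -4, -14, -13, -10, -19]
  -12 vs larger child -3 at index 2, swap → [-3, -6, -12, -9, -11, -4, -14, -13, -10, -19]
  -12 vs larger child -4 at index 5, swap → [-3, -6, -4, -9, -11, -12, -14, -13, -10, -19]

[-3, -6, -4, -9, -11, -12, -14, -13, -10, -19]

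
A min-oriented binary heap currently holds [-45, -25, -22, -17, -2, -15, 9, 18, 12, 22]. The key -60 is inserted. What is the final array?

[-60, -45, -22, -17, -25, -15, 9, 18, 12, 22, -2]

append -60 at index 10 → [-45, -25, -22, -17, -2, -15, 9, 18, 12, 22, -60]
-60 < parent -2 at index 4, swap → [-45, -25, -22, -17, -60, -15, 9, 18, 12, 22, -2]
-60 < parent -25 at index 1, swap → [-45, -60, -22, -17, -25, -15, 9, 18, 12, 22, -2]
-60 < parent -45 at index 0, swap → [-60, -45, -22, -17, -25, -15, 9, 18, 12, 22, -2]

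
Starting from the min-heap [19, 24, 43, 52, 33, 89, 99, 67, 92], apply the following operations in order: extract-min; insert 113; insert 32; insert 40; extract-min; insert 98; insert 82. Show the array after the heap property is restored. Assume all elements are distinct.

[32, 33, 43, 52, 40, 82, 99, 67, 113, 92, 98, 89]

extract-min → returns 19:
  remove root 19; move last element 92 to root → [92, 24, 43, 52, 33, 89, 99, 67]
  92 vs smaller child 24 at index 1, swap → [24, 92, 43, 52, 33, 89, 99, 67]
  92 vs smaller child 33 at index 4, swap → [24, 33, 43, 52, 92, 89, 99, 67]
insert 113:
  append 113 at index 8 → [24, 33, 43, 52, 92, 89, 99, 67, 113] (no swap needed)
insert 32:
  append 32 at index 9 → [24, 33, 43, 52, 92, 89, 99, 67, 113, 32]
  32 < parent 92 at index 4, swap → [24, 33, 43, 52, 32, 89, 99, 67, 113, 92]
  32 < parent 33 at index 1, swap → [24, 32, 43, 52, 33, 89, 99, 67, 113, 92]
insert 40:
  append 40 at index 10 → [24, 32, 43, 52, 33, 89, 99, 67, 113, 92, 40] (no swap needed)
extract-min → returns 24:
  remove root 24; move last element 40 to root → [40, 32, 43, 52, 33, 89, 99, 67, 113, 92]
  40 vs smaller child 32 at index 1, swap → [32, 40, 43, 52, 33, 89, 99, 67, 113, 92]
  40 vs smaller child 33 at index 4, swap → [32, 33, 43, 52, 40, 89, 99, 67, 113, 92]
insert 98:
  append 98 at index 10 → [32, 33, 43, 52, 40, 89, 99, 67, 113, 92, 98] (no swap needed)
insert 82:
  append 82 at index 11 → [32, 33, 43, 52, 40, 89, 99, 67, 113, 92, 98, 82]
  82 < parent 89 at index 5, swap → [32, 33, 43, 52, 40, 82, 99, 67, 113, 92, 98, 89]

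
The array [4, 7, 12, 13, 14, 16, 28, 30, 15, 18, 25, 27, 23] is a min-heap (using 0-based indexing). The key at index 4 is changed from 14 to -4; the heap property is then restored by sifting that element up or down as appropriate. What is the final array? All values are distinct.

[-4, 4, 12, 13, 7, 16, 28, 30, 15, 18, 25, 27, 23]

set index 4 from 14 to -4 → [4, 7, 12, 13, -4, 16, 28, 30, 15, 18, 25, 27, 23]
-4 < parent 7 at index 1, swap → [4, -4, 12, 13, 7, 16, 28, 30, 15, 18, 25, 27, 23]
-4 < parent 4 at index 0, swap → [-4, 4, 12, 13, 7, 16, 28, 30, 15, 18, 25, 27, 23]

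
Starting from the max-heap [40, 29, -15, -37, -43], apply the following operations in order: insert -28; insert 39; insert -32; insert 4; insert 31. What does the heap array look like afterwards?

insert -28:
  append -28 at index 5 → [40, 29, -15, -37, -43, -28] (no swap needed)
insert 39:
  append 39 at index 6 → [40, 29, -15, -37, -43, -28, 39]
  39 > parent -15 at index 2, swap → [40, 29, 39, -37, -43, -28, -15]
insert -32:
  append -32 at index 7 → [40, 29, 39, -37, -43, -28, -15, -32]
  -32 > parent -37 at index 3, swap → [40, 29, 39, -32, -43, -28, -15, -37]
insert 4:
  append 4 at index 8 → [40, 29, 39, -32, -43, -28, -15, -37, 4]
  4 > parent -32 at index 3, swap → [40, 29, 39, 4, -43, -28, -15, -37, -32]
insert 31:
  append 31 at index 9 → [40, 29, 39, 4, -43, -28, -15, -37, -32, 31]
  31 > parent -43 at index 4, swap → [40, 29, 39, 4, 31, -28, -15, -37, -32, -43]
  31 > parent 29 at index 1, swap → [40, 31, 39, 4, 29, -28, -15, -37, -32, -43]

[40, 31, 39, 4, 29, -28, -15, -37, -32, -43]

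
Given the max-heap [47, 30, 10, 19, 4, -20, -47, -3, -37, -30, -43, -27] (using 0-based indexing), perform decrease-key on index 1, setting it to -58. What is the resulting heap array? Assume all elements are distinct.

[47, 19, 10, -3, 4, -20, -47, -58, -37, -30, -43, -27]

set index 1 from 30 to -58 → [47, -58, 10, 19, 4, -20, -47, -3, -37, -30, -43, -27]
-58 vs larger child 19 at index 3, swap → [47, 19, 10, -58, 4, -20, -47, -3, -37, -30, -43, -27]
-58 vs larger child -3 at index 7, swap → [47, 19, 10, -3, 4, -20, -47, -58, -37, -30, -43, -27]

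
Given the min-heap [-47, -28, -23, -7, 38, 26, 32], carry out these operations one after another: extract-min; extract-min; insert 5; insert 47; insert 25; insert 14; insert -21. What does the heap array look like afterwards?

[-23, -21, 5, 14, -7, 26, 47, 32, 25, 38]

extract-min → returns -47:
  remove root -47; move last element 32 to root → [32, -28, -23, -7, 38, 26]
  32 vs smaller child -28 at index 1, swap → [-28, 32, -23, -7, 38, 26]
  32 vs smaller child -7 at index 3, swap → [-28, -7, -23, 32, 38, 26]
extract-min → returns -28:
  remove root -28; move last element 26 to root → [26, -7, -23, 32, 38]
  26 vs smaller child -23 at index 2, swap → [-23, -7, 26, 32, 38]
insert 5:
  append 5 at index 5 → [-23, -7, 26, 32, 38, 5]
  5 < parent 26 at index 2, swap → [-23, -7, 5, 32, 38, 26]
insert 47:
  append 47 at index 6 → [-23, -7, 5, 32, 38, 26, 47] (no swap needed)
insert 25:
  append 25 at index 7 → [-23, -7, 5, 32, 38, 26, 47, 25]
  25 < parent 32 at index 3, swap → [-23, -7, 5, 25, 38, 26, 47, 32]
insert 14:
  append 14 at index 8 → [-23, -7, 5, 25, 38, 26, 47, 32, 14]
  14 < parent 25 at index 3, swap → [-23, -7, 5, 14, 38, 26, 47, 32, 25]
insert -21:
  append -21 at index 9 → [-23, -7, 5, 14, 38, 26, 47, 32, 25, -21]
  -21 < parent 38 at index 4, swap → [-23, -7, 5, 14, -21, 26, 47, 32, 25, 38]
  -21 < parent -7 at index 1, swap → [-23, -21, 5, 14, -7, 26, 47, 32, 25, 38]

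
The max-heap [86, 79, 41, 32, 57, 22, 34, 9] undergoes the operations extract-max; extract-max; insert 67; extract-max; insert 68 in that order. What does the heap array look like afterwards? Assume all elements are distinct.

[68, 34, 57, 32, 9, 22, 41]

extract-max → returns 86:
  remove root 86; move last element 9 to root → [9, 79, 41, 32, 57, 22, 34]
  9 vs larger child 79 at index 1, swap → [79, 9, 41, 32, 57, 22, 34]
  9 vs larger child 57 at index 4, swap → [79, 57, 41, 32, 9, 22, 34]
extract-max → returns 79:
  remove root 79; move last element 34 to root → [34, 57, 41, 32, 9, 22]
  34 vs larger child 57 at index 1, swap → [57, 34, 41, 32, 9, 22]
insert 67:
  append 67 at index 6 → [57, 34, 41, 32, 9, 22, 67]
  67 > parent 41 at index 2, swap → [57, 34, 67, 32, 9, 22, 41]
  67 > parent 57 at index 0, swap → [67, 34, 57, 32, 9, 22, 41]
extract-max → returns 67:
  remove root 67; move last element 41 to root → [41, 34, 57, 32, 9, 22]
  41 vs larger child 57 at index 2, swap → [57, 34, 41, 32, 9, 22]
insert 68:
  append 68 at index 6 → [57, 34, 41, 32, 9, 22, 68]
  68 > parent 41 at index 2, swap → [57, 34, 68, 32, 9, 22, 41]
  68 > parent 57 at index 0, swap → [68, 34, 57, 32, 9, 22, 41]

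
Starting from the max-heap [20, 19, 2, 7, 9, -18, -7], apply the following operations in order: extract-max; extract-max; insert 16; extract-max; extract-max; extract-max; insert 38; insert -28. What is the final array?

[38, 2, -18, -7, -28]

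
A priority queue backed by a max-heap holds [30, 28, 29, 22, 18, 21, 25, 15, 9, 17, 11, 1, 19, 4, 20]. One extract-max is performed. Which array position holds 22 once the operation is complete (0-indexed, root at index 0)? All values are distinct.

3

remove root 30; move last element 20 to root → [20, 28, 29, 22, 18, 21, 25, 15, 9, 17, 11, 1, 19, 4]
20 vs larger child 29 at index 2, swap → [29, 28, 20, 22, 18, 21, 25, 15, 9, 17, 11, 1, 19, 4]
20 vs larger child 25 at index 6, swap → [29, 28, 25, 22, 18, 21, 20, 15, 9, 17, 11, 1, 19, 4]
resulting array: [29, 28, 25, 22, 18, 21, 20, 15, 9, 17, 11, 1, 19, 4]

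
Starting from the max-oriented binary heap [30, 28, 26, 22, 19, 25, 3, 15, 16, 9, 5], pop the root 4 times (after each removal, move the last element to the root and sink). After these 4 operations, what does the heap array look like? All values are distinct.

[22, 19, 9, 16, 15, 5, 3]

extract-max #1 returns 30:
  remove root 30; move last element 5 to root → [5, 28, 26, 22, 19, 25, 3, 15, 16, 9]
  5 vs larger child 28 at index 1, swap → [28, 5, 26, 22, 19, 25, 3, 15, 16, 9]
  5 vs larger child 22 at index 3, swap → [28, 22, 26, 5, 19, 25, 3, 15, 16, 9]
  5 vs larger child 16 at index 8, swap → [28, 22, 26, 16, 19, 25, 3, 15, 5, 9]
extract-max #2 returns 28:
  remove root 28; move last element 9 to root → [9, 22, 26, 16, 19, 25, 3, 15, 5]
  9 vs larger child 26 at index 2, swap → [26, 22, 9, 16, 19, 25, 3, 15, 5]
  9 vs larger child 25 at index 5, swap → [26, 22, 25, 16, 19, 9, 3, 15, 5]
extract-max #3 returns 26:
  remove root 26; move last element 5 to root → [5, 22, 25, 16, 19, 9, 3, 15]
  5 vs larger child 25 at index 2, swap → [25, 22, 5, 16, 19, 9, 3, 15]
  5 vs larger child 9 at index 5, swap → [25, 22, 9, 16, 19, 5, 3, 15]
extract-max #4 returns 25:
  remove root 25; move last element 15 to root → [15, 22, 9, 16, 19, 5, 3]
  15 vs larger child 22 at index 1, swap → [22, 15, 9, 16, 19, 5, 3]
  15 vs larger child 19 at index 4, swap → [22, 19, 9, 16, 15, 5, 3]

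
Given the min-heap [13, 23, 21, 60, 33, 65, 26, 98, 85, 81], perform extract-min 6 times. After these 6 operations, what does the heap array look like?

[65, 81, 85, 98]

extract-min #1 returns 13:
  remove root 13; move last element 81 to root → [81, 23, 21, 60, 33, 65, 26, 98, 85]
  81 vs smaller child 21 at index 2, swap → [21, 23, 81, 60, 33, 65, 26, 98, 85]
  81 vs smaller child 26 at index 6, swap → [21, 23, 26, 60, 33, 65, 81, 98, 85]
extract-min #2 returns 21:
  remove root 21; move last element 85 to root → [85, 23, 26, 60, 33, 65, 81, 98]
  85 vs smaller child 23 at index 1, swap → [23, 85, 26, 60, 33, 65, 81, 98]
  85 vs smaller child 33 at index 4, swap → [23, 33, 26, 60, 85, 65, 81, 98]
extract-min #3 returns 23:
  remove root 23; move last element 98 to root → [98, 33, 26, 60, 85, 65, 81]
  98 vs smaller child 26 at index 2, swap → [26, 33, 98, 60, 85, 65, 81]
  98 vs smaller child 65 at index 5, swap → [26, 33, 65, 60, 85, 98, 81]
extract-min #4 returns 26:
  remove root 26; move last element 81 to root → [81, 33, 65, 60, 85, 98]
  81 vs smaller child 33 at index 1, swap → [33, 81, 65, 60, 85, 98]
  81 vs smaller child 60 at index 3, swap → [33, 60, 65, 81, 85, 98]
extract-min #5 returns 33:
  remove root 33; move last element 98 to root → [98, 60, 65, 81, 85]
  98 vs smaller child 60 at index 1, swap → [60, 98, 65, 81, 85]
  98 vs smaller child 81 at index 3, swap → [60, 81, 65, 98, 85]
extract-min #6 returns 60:
  remove root 60; move last element 85 to root → [85, 81, 65, 98]
  85 vs smaller child 65 at index 2, swap → [65, 81, 85, 98]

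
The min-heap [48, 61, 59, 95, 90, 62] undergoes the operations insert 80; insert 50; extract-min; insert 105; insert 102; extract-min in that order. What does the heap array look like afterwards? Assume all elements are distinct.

[59, 61, 62, 95, 90, 102, 80, 105]

insert 80:
  append 80 at index 6 → [48, 61, 59, 95, 90, 62, 80] (no swap needed)
insert 50:
  append 50 at index 7 → [48, 61, 59, 95, 90, 62, 80, 50]
  50 < parent 95 at index 3, swap → [48, 61, 59, 50, 90, 62, 80, 95]
  50 < parent 61 at index 1, swap → [48, 50, 59, 61, 90, 62, 80, 95]
extract-min → returns 48:
  remove root 48; move last element 95 to root → [95, 50, 59, 61, 90, 62, 80]
  95 vs smaller child 50 at index 1, swap → [50, 95, 59, 61, 90, 62, 80]
  95 vs smaller child 61 at index 3, swap → [50, 61, 59, 95, 90, 62, 80]
insert 105:
  append 105 at index 7 → [50, 61, 59, 95, 90, 62, 80, 105] (no swap needed)
insert 102:
  append 102 at index 8 → [50, 61, 59, 95, 90, 62, 80, 105, 102] (no swap needed)
extract-min → returns 50:
  remove root 50; move last element 102 to root → [102, 61, 59, 95, 90, 62, 80, 105]
  102 vs smaller child 59 at index 2, swap → [59, 61, 102, 95, 90, 62, 80, 105]
  102 vs smaller child 62 at index 5, swap → [59, 61, 62, 95, 90, 102, 80, 105]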